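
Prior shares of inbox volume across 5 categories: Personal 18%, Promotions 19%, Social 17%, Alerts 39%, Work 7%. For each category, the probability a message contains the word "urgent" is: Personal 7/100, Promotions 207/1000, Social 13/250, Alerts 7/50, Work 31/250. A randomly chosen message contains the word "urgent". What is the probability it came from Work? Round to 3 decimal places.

0.070

Unnormalized posteriors (prior × likelihood):
  Personal: 0.18 × 0.07 = 0.0126
  Promotions: 0.19 × 0.207 = 0.03933
  Social: 0.17 × 0.052 = 0.00884
  Alerts: 0.39 × 0.14 = 0.0546
  Work: 0.07 × 0.124 = 0.00868
Sum = 0.12405.
P(Work | evidence) = 0.00868 / 0.12405 ≈ 0.070.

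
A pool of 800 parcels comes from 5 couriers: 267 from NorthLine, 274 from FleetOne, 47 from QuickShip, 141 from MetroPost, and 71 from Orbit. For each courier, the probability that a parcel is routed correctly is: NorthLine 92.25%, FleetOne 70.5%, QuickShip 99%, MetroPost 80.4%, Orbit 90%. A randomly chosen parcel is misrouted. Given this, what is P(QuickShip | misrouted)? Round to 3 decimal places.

Taking complements, P(misrouted | each) = NorthLine 0.0775, FleetOne 0.295, QuickShip 0.01, MetroPost 0.196, Orbit 0.1.
By Bayes' rule, posterior ∝ prior × likelihood:
  NorthLine: 0.33375 × 0.0775 = 0.025865625
  FleetOne: 0.3425 × 0.295 = 0.1010375
  QuickShip: 0.05875 × 0.01 = 0.0005875
  MetroPost: 0.17625 × 0.196 = 0.034545
  Orbit: 0.08875 × 0.1 = 0.008875
Sum = 0.170910625.
P(QuickShip | evidence) = 0.0005875 / 0.170910625 ≈ 0.003.

0.003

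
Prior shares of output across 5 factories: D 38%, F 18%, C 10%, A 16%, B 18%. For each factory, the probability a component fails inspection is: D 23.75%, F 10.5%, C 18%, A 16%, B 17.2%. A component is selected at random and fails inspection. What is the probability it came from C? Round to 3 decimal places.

Prior × likelihood for each hypothesis:
  D: 0.38 × 0.2375 = 0.09025
  F: 0.18 × 0.105 = 0.0189
  C: 0.1 × 0.18 = 0.018
  A: 0.16 × 0.16 = 0.0256
  B: 0.18 × 0.172 = 0.03096
Total = 0.18371.
P(C | evidence) = 0.018 / 0.18371 ≈ 0.098.

0.098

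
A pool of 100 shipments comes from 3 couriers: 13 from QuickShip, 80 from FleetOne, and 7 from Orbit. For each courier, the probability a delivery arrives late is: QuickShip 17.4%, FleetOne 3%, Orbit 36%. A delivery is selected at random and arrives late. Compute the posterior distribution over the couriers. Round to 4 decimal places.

Prior × likelihood for each hypothesis:
  QuickShip: 0.13 × 0.174 = 0.02262
  FleetOne: 0.8 × 0.03 = 0.024
  Orbit: 0.07 × 0.36 = 0.0252
Total = 0.07182.
P(QuickShip | late) = 0.02262/0.07182 ≈ 0.3150
P(FleetOne | late) = 0.024/0.07182 ≈ 0.3342
P(Orbit | late) = 0.0252/0.07182 ≈ 0.3509

QuickShip 0.3150, FleetOne 0.3342, Orbit 0.3509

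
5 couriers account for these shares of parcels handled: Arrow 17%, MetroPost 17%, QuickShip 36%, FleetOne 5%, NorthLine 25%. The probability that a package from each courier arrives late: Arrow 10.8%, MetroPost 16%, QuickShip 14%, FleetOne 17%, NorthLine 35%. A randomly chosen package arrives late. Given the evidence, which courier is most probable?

By Bayes' rule, posterior ∝ prior × likelihood:
  Arrow: 0.17 × 0.108 = 0.01836
  MetroPost: 0.17 × 0.16 = 0.0272
  QuickShip: 0.36 × 0.14 = 0.0504
  FleetOne: 0.05 × 0.17 = 0.0085
  NorthLine: 0.25 × 0.35 = 0.0875
Normalizing constant = 0.19196.
Largest term belongs to NorthLine, so NorthLine is most probable.

NorthLine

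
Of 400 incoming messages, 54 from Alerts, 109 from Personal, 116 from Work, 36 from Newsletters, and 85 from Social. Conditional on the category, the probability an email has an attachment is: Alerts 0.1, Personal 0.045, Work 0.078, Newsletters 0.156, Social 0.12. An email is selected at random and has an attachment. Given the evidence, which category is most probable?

Unnormalized posteriors (prior × likelihood):
  Alerts: 0.135 × 0.1 = 0.0135
  Personal: 0.2725 × 0.045 = 0.0122625
  Work: 0.29 × 0.078 = 0.02262
  Newsletters: 0.09 × 0.156 = 0.01404
  Social: 0.2125 × 0.12 = 0.0255
Normalizing constant = 0.0879225.
Largest term belongs to Social, so Social is most probable.

Social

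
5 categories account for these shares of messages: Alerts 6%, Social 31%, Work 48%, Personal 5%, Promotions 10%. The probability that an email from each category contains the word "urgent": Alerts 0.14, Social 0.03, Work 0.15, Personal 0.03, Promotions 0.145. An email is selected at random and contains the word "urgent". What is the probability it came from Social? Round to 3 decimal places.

Unnormalized posteriors (prior × likelihood):
  Alerts: 0.06 × 0.14 = 0.0084
  Social: 0.31 × 0.03 = 0.0093
  Work: 0.48 × 0.15 = 0.072
  Personal: 0.05 × 0.03 = 0.0015
  Promotions: 0.1 × 0.145 = 0.0145
Sum = 0.1057.
P(Social | evidence) = 0.0093 / 0.1057 ≈ 0.088.

0.088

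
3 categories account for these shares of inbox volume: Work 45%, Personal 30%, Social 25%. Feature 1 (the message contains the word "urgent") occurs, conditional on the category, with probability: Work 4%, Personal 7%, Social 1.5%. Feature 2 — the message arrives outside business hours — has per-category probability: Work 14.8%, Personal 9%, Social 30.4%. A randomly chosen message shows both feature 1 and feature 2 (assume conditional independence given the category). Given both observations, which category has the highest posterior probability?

By Bayes' rule, posterior ∝ prior × likelihood:
  Work: 0.45 × 0.04 × 0.148 = 0.002664
  Personal: 0.3 × 0.07 × 0.09 = 0.00189
  Social: 0.25 × 0.015 × 0.304 = 0.00114
Total = 0.005694.
Largest term belongs to Work, so Work is most probable.

Work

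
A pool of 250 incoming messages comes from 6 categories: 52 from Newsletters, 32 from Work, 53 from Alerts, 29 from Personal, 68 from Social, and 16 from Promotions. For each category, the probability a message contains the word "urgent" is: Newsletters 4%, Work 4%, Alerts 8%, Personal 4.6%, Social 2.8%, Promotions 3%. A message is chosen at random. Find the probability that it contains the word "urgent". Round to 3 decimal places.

0.045

By Bayes' rule, posterior ∝ prior × likelihood:
  Newsletters: 0.208 × 0.04 = 0.00832
  Work: 0.128 × 0.04 = 0.00512
  Alerts: 0.212 × 0.08 = 0.01696
  Personal: 0.116 × 0.046 = 0.005336
  Social: 0.272 × 0.028 = 0.007616
  Promotions: 0.064 × 0.03 = 0.00192
P(urgent-flag) = 0.00832 + 0.00512 + 0.01696 + 0.005336 + 0.007616 + 0.00192 = 0.045272 → 0.045.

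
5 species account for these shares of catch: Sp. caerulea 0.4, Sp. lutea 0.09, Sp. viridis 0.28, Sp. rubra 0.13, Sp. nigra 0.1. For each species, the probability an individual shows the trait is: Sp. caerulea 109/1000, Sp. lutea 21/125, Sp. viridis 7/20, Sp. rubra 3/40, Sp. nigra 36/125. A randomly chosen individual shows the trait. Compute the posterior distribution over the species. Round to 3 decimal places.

Sp. caerulea 0.223, Sp. lutea 0.077, Sp. viridis 0.502, Sp. rubra 0.050, Sp. nigra 0.147

By Bayes' rule, posterior ∝ prior × likelihood:
  Sp. caerulea: 0.4 × 0.109 = 0.0436
  Sp. lutea: 0.09 × 0.168 = 0.01512
  Sp. viridis: 0.28 × 0.35 = 0.098
  Sp. rubra: 0.13 × 0.075 = 0.00975
  Sp. nigra: 0.1 × 0.288 = 0.0288
Normalizing constant = 0.19527.
P(Sp. caerulea | trait) = 0.0436/0.19527 ≈ 0.223
P(Sp. lutea | trait) = 0.01512/0.19527 ≈ 0.077
P(Sp. viridis | trait) = 0.098/0.19527 ≈ 0.502
P(Sp. rubra | trait) = 0.00975/0.19527 ≈ 0.050
P(Sp. nigra | trait) = 0.0288/0.19527 ≈ 0.147
(Check: 0.223+0.077+0.502+0.050+0.147 = 0.999.)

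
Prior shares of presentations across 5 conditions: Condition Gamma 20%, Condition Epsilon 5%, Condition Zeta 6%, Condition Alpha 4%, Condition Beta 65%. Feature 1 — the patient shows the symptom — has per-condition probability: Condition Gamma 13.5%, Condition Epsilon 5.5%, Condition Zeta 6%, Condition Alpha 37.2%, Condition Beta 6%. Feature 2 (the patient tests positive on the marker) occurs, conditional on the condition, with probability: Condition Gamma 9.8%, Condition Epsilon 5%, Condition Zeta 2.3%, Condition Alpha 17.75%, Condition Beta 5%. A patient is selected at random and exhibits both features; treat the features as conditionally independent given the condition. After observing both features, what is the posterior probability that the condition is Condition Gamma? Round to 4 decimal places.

Prior × likelihood for each hypothesis:
  Condition Gamma: 0.2 × 0.135 × 0.098 = 0.002646
  Condition Epsilon: 0.05 × 0.055 × 0.05 = 0.0001375
  Condition Zeta: 0.06 × 0.06 × 0.023 = 0.0000828
  Condition Alpha: 0.04 × 0.372 × 0.1775 = 0.0026412
  Condition Beta: 0.65 × 0.06 × 0.05 = 0.00195
Normalizing constant = 0.0074575.
P(Condition Gamma | evidence) = 0.002646 / 0.0074575 ≈ 0.3548.

0.3548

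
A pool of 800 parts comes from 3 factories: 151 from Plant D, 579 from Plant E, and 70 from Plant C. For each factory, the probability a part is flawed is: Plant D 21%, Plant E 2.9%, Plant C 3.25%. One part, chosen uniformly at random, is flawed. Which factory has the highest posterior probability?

Plant D

By Bayes' rule, posterior ∝ prior × likelihood:
  Plant D: 0.18875 × 0.21 = 0.0396375
  Plant E: 0.72375 × 0.029 = 0.02098875
  Plant C: 0.0875 × 0.0325 = 0.00284375
Total = 0.06347.
Largest term belongs to Plant D, so Plant D is most probable.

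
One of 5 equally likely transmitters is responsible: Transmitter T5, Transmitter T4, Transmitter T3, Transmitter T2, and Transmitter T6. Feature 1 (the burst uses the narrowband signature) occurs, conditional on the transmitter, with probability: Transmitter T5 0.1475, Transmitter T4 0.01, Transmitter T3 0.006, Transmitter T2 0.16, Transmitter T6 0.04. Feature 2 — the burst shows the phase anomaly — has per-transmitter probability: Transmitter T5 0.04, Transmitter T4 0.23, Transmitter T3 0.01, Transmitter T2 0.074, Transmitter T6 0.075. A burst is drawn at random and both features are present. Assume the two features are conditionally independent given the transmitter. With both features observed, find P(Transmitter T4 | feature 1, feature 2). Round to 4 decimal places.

With a uniform prior (1/5 each), posterior ∝ likelihood:
  Transmitter T5: 0.1475 × 0.04 = 0.0059
  Transmitter T4: 0.01 × 0.23 = 0.0023
  Transmitter T3: 0.006 × 0.01 = 0.00006
  Transmitter T2: 0.16 × 0.074 = 0.01184
  Transmitter T6: 0.04 × 0.075 = 0.003
Total = 0.0231.
P(Transmitter T4 | evidence) = 0.0023 / 0.0231 ≈ 0.0996.

0.0996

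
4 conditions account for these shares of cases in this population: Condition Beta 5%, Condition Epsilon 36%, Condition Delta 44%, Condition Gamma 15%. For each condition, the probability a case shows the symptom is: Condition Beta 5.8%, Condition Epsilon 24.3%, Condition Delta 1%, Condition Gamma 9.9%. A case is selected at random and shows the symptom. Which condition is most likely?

Prior × likelihood for each hypothesis:
  Condition Beta: 0.05 × 0.058 = 0.0029
  Condition Epsilon: 0.36 × 0.243 = 0.08748
  Condition Delta: 0.44 × 0.01 = 0.0044
  Condition Gamma: 0.15 × 0.099 = 0.01485
Normalizing constant = 0.10963.
Largest term belongs to Condition Epsilon, so Condition Epsilon is most probable.

Condition Epsilon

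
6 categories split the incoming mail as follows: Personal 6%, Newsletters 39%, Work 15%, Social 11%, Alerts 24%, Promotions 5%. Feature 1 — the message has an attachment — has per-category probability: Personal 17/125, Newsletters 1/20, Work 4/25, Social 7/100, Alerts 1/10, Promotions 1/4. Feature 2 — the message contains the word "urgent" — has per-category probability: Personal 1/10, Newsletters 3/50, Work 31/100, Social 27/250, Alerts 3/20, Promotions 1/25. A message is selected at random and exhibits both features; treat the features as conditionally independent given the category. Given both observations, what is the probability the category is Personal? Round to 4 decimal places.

Compute prior × likelihood for every hypothesis:
  Personal: 0.06 × 0.136 × 0.1 = 0.000816
  Newsletters: 0.39 × 0.05 × 0.06 = 0.00117
  Work: 0.15 × 0.16 × 0.31 = 0.00744
  Social: 0.11 × 0.07 × 0.108 = 0.0008316
  Alerts: 0.24 × 0.1 × 0.15 = 0.0036
  Promotions: 0.05 × 0.25 × 0.04 = 0.0005
Total = 0.0143576.
P(Personal | evidence) = 0.000816 / 0.0143576 ≈ 0.0568.

0.0568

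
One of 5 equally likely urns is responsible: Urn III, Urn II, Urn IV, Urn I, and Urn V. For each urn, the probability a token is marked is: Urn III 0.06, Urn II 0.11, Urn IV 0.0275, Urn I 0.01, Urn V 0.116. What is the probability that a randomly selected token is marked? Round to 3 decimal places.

With a uniform prior (1/5 each), posterior ∝ likelihood:
  Urn III: 0.06
  Urn II: 0.11
  Urn IV: 0.0275
  Urn I: 0.01
  Urn V: 0.116
P(marked) = (1/5) × (0.06 + 0.11 + 0.0275 + 0.01 + 0.116) = 0.3235/5 ≈ 0.065.

0.065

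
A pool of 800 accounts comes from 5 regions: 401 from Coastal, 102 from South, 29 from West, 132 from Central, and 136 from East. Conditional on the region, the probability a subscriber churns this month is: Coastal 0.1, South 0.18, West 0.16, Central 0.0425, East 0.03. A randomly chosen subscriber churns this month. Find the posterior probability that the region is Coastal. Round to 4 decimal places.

0.5509

By Bayes' rule, posterior ∝ prior × likelihood:
  Coastal: 0.50125 × 0.1 = 0.050125
  South: 0.1275 × 0.18 = 0.02295
  West: 0.03625 × 0.16 = 0.0058
  Central: 0.165 × 0.0425 = 0.0070125
  East: 0.17 × 0.03 = 0.0051
Sum = 0.0909875.
P(Coastal | evidence) = 0.050125 / 0.0909875 ≈ 0.5509.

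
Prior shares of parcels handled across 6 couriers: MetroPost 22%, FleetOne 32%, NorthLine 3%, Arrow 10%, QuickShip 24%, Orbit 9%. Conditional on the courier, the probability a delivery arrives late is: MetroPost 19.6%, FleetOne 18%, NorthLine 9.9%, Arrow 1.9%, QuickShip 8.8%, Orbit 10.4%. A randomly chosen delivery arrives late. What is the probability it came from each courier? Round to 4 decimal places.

MetroPost 0.3169, FleetOne 0.4233, NorthLine 0.0218, Arrow 0.0140, QuickShip 0.1552, Orbit 0.0688

By Bayes' rule, posterior ∝ prior × likelihood:
  MetroPost: 0.22 × 0.196 = 0.04312
  FleetOne: 0.32 × 0.18 = 0.0576
  NorthLine: 0.03 × 0.099 = 0.00297
  Arrow: 0.1 × 0.019 = 0.0019
  QuickShip: 0.24 × 0.088 = 0.02112
  Orbit: 0.09 × 0.104 = 0.00936
Normalizing constant = 0.13607.
P(MetroPost | late) = 0.04312/0.13607 ≈ 0.3169
P(FleetOne | late) = 0.0576/0.13607 ≈ 0.4233
P(NorthLine | late) = 0.00297/0.13607 ≈ 0.0218
P(Arrow | late) = 0.0019/0.13607 ≈ 0.0140
P(QuickShip | late) = 0.02112/0.13607 ≈ 0.1552
P(Orbit | late) = 0.00936/0.13607 ≈ 0.0688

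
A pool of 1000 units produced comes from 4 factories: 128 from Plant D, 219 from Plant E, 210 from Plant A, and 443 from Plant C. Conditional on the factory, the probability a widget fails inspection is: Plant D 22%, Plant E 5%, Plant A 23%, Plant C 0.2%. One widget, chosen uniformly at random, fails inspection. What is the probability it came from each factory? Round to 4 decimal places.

Plant D 0.3189, Plant E 0.1240, Plant A 0.5470, Plant C 0.0100

Unnormalized posteriors (prior × likelihood):
  Plant D: 0.128 × 0.22 = 0.02816
  Plant E: 0.219 × 0.05 = 0.01095
  Plant A: 0.21 × 0.23 = 0.0483
  Plant C: 0.443 × 0.002 = 0.000886
Normalizing constant = 0.088296.
P(Plant D | nonconforming) = 0.02816/0.088296 ≈ 0.3189
P(Plant E | nonconforming) = 0.01095/0.088296 ≈ 0.1240
P(Plant A | nonconforming) = 0.0483/0.088296 ≈ 0.5470
P(Plant C | nonconforming) = 0.000886/0.088296 ≈ 0.0100
(Check: 0.3189+0.1240+0.5470+0.0100 = 0.9999.)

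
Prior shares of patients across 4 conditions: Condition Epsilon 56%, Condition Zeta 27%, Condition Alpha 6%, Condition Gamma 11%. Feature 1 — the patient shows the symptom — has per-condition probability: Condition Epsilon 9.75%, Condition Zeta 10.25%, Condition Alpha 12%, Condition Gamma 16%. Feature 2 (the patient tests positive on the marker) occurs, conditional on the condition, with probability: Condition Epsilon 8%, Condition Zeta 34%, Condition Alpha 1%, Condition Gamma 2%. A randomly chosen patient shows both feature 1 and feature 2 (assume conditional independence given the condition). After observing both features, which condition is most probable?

Unnormalized posteriors (prior × likelihood):
  Condition Epsilon: 0.56 × 0.0975 × 0.08 = 0.004368
  Condition Zeta: 0.27 × 0.1025 × 0.34 = 0.0094095
  Condition Alpha: 0.06 × 0.12 × 0.01 = 0.000072
  Condition Gamma: 0.11 × 0.16 × 0.02 = 0.000352
Sum = 0.0142015.
Largest term belongs to Condition Zeta, so Condition Zeta is most probable.

Condition Zeta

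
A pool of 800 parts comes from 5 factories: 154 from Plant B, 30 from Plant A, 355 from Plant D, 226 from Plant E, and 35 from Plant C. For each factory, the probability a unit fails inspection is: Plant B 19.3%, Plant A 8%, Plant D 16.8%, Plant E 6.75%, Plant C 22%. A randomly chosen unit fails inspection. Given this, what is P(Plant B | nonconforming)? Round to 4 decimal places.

0.2591

Unnormalized posteriors (prior × likelihood):
  Plant B: 0.1925 × 0.193 = 0.0371525
  Plant A: 0.0375 × 0.08 = 0.003
  Plant D: 0.44375 × 0.168 = 0.07455
  Plant E: 0.2825 × 0.0675 = 0.01906875
  Plant C: 0.04375 × 0.22 = 0.009625
Total = 0.14339625.
P(Plant B | evidence) = 0.0371525 / 0.14339625 ≈ 0.2591.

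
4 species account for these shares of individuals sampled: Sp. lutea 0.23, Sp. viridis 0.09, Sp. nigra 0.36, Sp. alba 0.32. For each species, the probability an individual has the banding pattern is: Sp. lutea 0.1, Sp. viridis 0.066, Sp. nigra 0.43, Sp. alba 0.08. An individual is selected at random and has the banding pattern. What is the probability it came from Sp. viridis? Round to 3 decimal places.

Prior × likelihood for each hypothesis:
  Sp. lutea: 0.23 × 0.1 = 0.023
  Sp. viridis: 0.09 × 0.066 = 0.00594
  Sp. nigra: 0.36 × 0.43 = 0.1548
  Sp. alba: 0.32 × 0.08 = 0.0256
Sum = 0.20934.
P(Sp. viridis | evidence) = 0.00594 / 0.20934 ≈ 0.028.

0.028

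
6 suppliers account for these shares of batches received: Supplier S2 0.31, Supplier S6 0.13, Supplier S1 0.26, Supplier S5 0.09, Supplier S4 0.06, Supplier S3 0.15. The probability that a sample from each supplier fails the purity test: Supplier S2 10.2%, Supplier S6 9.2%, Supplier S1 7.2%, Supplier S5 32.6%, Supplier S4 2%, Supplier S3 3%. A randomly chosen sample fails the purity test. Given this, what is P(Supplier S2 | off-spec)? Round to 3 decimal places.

Prior × likelihood for each hypothesis:
  Supplier S2: 0.31 × 0.102 = 0.03162
  Supplier S6: 0.13 × 0.092 = 0.01196
  Supplier S1: 0.26 × 0.072 = 0.01872
  Supplier S5: 0.09 × 0.326 = 0.02934
  Supplier S4: 0.06 × 0.02 = 0.0012
  Supplier S3: 0.15 × 0.03 = 0.0045
Normalizing constant = 0.09734.
P(Supplier S2 | evidence) = 0.03162 / 0.09734 ≈ 0.325.

0.325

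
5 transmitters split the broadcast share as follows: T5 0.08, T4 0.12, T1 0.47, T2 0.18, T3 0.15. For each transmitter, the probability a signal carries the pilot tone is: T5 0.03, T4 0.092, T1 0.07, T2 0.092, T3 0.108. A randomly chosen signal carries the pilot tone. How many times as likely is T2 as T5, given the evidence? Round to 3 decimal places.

Unnormalized posteriors (prior × likelihood):
  T5: 0.08 × 0.03 = 0.0024
  T4: 0.12 × 0.092 = 0.01104
  T1: 0.47 × 0.07 = 0.0329
  T2: 0.18 × 0.092 = 0.01656
  T3: 0.15 × 0.108 = 0.0162
Total = 0.0791.
The ratio is 0.01656 / 0.0024 (the normalizer cancels) = 6.900.

6.900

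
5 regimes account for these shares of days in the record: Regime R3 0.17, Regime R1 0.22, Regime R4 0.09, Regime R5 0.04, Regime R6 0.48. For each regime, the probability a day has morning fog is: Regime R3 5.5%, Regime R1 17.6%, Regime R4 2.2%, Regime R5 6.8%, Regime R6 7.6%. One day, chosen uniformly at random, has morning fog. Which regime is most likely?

Regime R1

Compute prior × likelihood for every hypothesis:
  Regime R3: 0.17 × 0.055 = 0.00935
  Regime R1: 0.22 × 0.176 = 0.03872
  Regime R4: 0.09 × 0.022 = 0.00198
  Regime R5: 0.04 × 0.068 = 0.00272
  Regime R6: 0.48 × 0.076 = 0.03648
Sum = 0.08925.
Largest term belongs to Regime R1, so Regime R1 is most probable.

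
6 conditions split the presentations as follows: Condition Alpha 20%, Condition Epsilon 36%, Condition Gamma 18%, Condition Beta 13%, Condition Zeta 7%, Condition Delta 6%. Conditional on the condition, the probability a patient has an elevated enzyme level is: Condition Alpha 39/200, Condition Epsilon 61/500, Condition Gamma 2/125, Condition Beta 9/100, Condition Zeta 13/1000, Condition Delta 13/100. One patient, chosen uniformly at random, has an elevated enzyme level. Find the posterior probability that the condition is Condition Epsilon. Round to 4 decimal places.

Prior × likelihood for each hypothesis:
  Condition Alpha: 0.2 × 0.195 = 0.039
  Condition Epsilon: 0.36 × 0.122 = 0.04392
  Condition Gamma: 0.18 × 0.016 = 0.00288
  Condition Beta: 0.13 × 0.09 = 0.0117
  Condition Zeta: 0.07 × 0.013 = 0.00091
  Condition Delta: 0.06 × 0.13 = 0.0078
Sum = 0.10621.
P(Condition Epsilon | evidence) = 0.04392 / 0.10621 ≈ 0.4135.

0.4135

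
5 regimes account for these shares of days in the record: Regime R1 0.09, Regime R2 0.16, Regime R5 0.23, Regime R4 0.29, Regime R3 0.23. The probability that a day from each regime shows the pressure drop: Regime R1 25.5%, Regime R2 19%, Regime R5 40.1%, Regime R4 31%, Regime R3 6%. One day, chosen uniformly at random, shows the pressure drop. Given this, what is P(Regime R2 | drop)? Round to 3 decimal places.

0.122

Unnormalized posteriors (prior × likelihood):
  Regime R1: 0.09 × 0.255 = 0.02295
  Regime R2: 0.16 × 0.19 = 0.0304
  Regime R5: 0.23 × 0.401 = 0.09223
  Regime R4: 0.29 × 0.31 = 0.0899
  Regime R3: 0.23 × 0.06 = 0.0138
Total = 0.24928.
P(Regime R2 | evidence) = 0.0304 / 0.24928 ≈ 0.122.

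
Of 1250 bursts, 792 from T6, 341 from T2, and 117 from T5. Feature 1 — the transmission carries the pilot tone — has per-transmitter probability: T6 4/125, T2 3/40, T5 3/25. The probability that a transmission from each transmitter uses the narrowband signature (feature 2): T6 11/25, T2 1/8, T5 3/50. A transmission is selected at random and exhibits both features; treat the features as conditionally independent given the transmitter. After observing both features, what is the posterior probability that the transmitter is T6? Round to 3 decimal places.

0.734

Compute prior × likelihood for every hypothesis:
  T6: 0.6336 × 0.032 × 0.44 = 0.008921088
  T2: 0.2728 × 0.075 × 0.125 = 0.0025575
  T5: 0.0936 × 0.12 × 0.06 = 0.00067392
Total = 0.012152508.
P(T6 | evidence) = 0.008921088 / 0.012152508 ≈ 0.734.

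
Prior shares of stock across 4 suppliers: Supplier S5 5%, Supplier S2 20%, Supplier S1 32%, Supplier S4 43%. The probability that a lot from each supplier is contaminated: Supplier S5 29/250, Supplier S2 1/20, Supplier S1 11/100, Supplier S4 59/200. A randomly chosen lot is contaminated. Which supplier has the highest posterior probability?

By Bayes' rule, posterior ∝ prior × likelihood:
  Supplier S5: 0.05 × 0.116 = 0.0058
  Supplier S2: 0.2 × 0.05 = 0.01
  Supplier S1: 0.32 × 0.11 = 0.0352
  Supplier S4: 0.43 × 0.295 = 0.12685
Sum = 0.17785.
Largest term belongs to Supplier S4, so Supplier S4 is most probable.

Supplier S4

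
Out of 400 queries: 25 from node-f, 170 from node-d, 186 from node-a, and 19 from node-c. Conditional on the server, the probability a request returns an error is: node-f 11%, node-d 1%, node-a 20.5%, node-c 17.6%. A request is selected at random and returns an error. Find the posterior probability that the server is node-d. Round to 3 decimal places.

0.037

Prior × likelihood for each hypothesis:
  node-f: 0.0625 × 0.11 = 0.006875
  node-d: 0.425 × 0.01 = 0.00425
  node-a: 0.465 × 0.205 = 0.095325
  node-c: 0.0475 × 0.176 = 0.00836
Normalizing constant = 0.11481.
P(node-d | evidence) = 0.00425 / 0.11481 ≈ 0.037.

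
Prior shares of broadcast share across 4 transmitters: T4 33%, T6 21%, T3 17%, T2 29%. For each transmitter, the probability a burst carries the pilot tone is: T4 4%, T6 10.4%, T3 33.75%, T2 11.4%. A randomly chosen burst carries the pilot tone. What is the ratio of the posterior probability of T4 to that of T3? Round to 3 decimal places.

0.230

Unnormalized posteriors (prior × likelihood):
  T4: 0.33 × 0.04 = 0.0132
  T6: 0.21 × 0.104 = 0.02184
  T3: 0.17 × 0.3375 = 0.057375
  T2: 0.29 × 0.114 = 0.03306
Normalizing constant = 0.125475.
The ratio is 0.0132 / 0.057375 (the normalizer cancels) = 0.230.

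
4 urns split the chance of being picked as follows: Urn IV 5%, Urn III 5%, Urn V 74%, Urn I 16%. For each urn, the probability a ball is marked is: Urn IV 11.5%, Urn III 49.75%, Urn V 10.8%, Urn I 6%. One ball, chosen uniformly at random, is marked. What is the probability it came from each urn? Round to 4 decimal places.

By Bayes' rule, posterior ∝ prior × likelihood:
  Urn IV: 0.05 × 0.115 = 0.00575
  Urn III: 0.05 × 0.4975 = 0.024875
  Urn V: 0.74 × 0.108 = 0.07992
  Urn I: 0.16 × 0.06 = 0.0096
Total = 0.120145.
P(Urn IV | marked) = 0.00575/0.120145 ≈ 0.0479
P(Urn III | marked) = 0.024875/0.120145 ≈ 0.2070
P(Urn V | marked) = 0.07992/0.120145 ≈ 0.6652
P(Urn I | marked) = 0.0096/0.120145 ≈ 0.0799

Urn IV 0.0479, Urn III 0.2070, Urn V 0.6652, Urn I 0.0799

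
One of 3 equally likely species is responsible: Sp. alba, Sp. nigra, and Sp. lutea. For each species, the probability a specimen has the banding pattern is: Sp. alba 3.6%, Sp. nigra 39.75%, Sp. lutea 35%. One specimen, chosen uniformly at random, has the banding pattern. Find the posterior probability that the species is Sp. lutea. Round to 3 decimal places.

With a uniform prior (1/3 each), posterior ∝ likelihood:
  Sp. alba: 0.036
  Sp. nigra: 0.3975
  Sp. lutea: 0.35
Total = 0.7835.
P(Sp. lutea | evidence) = 0.35 / 0.7835 ≈ 0.447.

0.447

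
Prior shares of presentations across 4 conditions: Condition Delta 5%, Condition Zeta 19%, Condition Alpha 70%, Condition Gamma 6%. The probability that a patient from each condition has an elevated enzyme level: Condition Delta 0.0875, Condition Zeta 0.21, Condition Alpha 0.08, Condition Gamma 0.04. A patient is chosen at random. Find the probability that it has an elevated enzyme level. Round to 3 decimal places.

Prior × likelihood for each hypothesis:
  Condition Delta: 0.05 × 0.0875 = 0.004375
  Condition Zeta: 0.19 × 0.21 = 0.0399
  Condition Alpha: 0.7 × 0.08 = 0.056
  Condition Gamma: 0.06 × 0.04 = 0.0024
P(elevated) = 0.004375 + 0.0399 + 0.056 + 0.0024 = 0.102675 → 0.103.

0.103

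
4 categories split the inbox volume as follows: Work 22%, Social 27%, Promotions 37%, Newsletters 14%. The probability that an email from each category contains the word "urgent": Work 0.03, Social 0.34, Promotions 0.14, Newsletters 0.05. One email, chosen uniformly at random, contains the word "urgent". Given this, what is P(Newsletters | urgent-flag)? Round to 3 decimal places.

By Bayes' rule, posterior ∝ prior × likelihood:
  Work: 0.22 × 0.03 = 0.0066
  Social: 0.27 × 0.34 = 0.0918
  Promotions: 0.37 × 0.14 = 0.0518
  Newsletters: 0.14 × 0.05 = 0.007
Normalizing constant = 0.1572.
P(Newsletters | evidence) = 0.007 / 0.1572 ≈ 0.045.

0.045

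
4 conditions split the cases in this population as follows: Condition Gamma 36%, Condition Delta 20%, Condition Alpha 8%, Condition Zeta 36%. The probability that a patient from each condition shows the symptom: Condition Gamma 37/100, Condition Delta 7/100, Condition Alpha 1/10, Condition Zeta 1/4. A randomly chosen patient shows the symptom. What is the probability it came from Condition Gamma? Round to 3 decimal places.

Prior × likelihood for each hypothesis:
  Condition Gamma: 0.36 × 0.37 = 0.1332
  Condition Delta: 0.2 × 0.07 = 0.014
  Condition Alpha: 0.08 × 0.1 = 0.008
  Condition Zeta: 0.36 × 0.25 = 0.09
Normalizing constant = 0.2452.
P(Condition Gamma | evidence) = 0.1332 / 0.2452 ≈ 0.543.

0.543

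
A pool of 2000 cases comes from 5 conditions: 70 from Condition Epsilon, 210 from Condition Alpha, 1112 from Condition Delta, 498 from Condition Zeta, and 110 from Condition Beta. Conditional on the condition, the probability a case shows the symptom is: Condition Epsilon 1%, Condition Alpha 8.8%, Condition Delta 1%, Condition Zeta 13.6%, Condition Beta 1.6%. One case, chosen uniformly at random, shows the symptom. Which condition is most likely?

Condition Zeta

Prior × likelihood for each hypothesis:
  Condition Epsilon: 0.035 × 0.01 = 0.00035
  Condition Alpha: 0.105 × 0.088 = 0.00924
  Condition Delta: 0.556 × 0.01 = 0.00556
  Condition Zeta: 0.249 × 0.136 = 0.033864
  Condition Beta: 0.055 × 0.016 = 0.00088
Normalizing constant = 0.049894.
Largest term belongs to Condition Zeta, so Condition Zeta is most probable.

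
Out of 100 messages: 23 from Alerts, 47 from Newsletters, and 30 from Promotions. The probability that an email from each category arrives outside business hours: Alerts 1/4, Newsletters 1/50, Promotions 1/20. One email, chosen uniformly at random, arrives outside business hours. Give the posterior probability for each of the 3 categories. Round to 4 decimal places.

Compute prior × likelihood for every hypothesis:
  Alerts: 0.23 × 0.25 = 0.0575
  Newsletters: 0.47 × 0.02 = 0.0094
  Promotions: 0.3 × 0.05 = 0.015
Normalizing constant = 0.0819.
P(Alerts | off-hours) = 0.0575/0.0819 ≈ 0.7021
P(Newsletters | off-hours) = 0.0094/0.0819 ≈ 0.1148
P(Promotions | off-hours) = 0.015/0.0819 ≈ 0.1832
(Check: 0.7021+0.1148+0.1832 = 1.0001.)

Alerts 0.7021, Newsletters 0.1148, Promotions 0.1832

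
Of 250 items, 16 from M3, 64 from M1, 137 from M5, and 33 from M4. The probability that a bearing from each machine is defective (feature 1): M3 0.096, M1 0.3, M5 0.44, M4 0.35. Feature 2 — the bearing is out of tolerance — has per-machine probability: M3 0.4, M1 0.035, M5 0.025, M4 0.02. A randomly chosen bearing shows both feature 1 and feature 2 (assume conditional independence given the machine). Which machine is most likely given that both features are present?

Compute prior × likelihood for every hypothesis:
  M3: 0.064 × 0.096 × 0.4 = 0.0024576
  M1: 0.256 × 0.3 × 0.035 = 0.002688
  M5: 0.548 × 0.44 × 0.025 = 0.006028
  M4: 0.132 × 0.35 × 0.02 = 0.000924
Sum = 0.0120976.
Largest term belongs to M5, so M5 is most probable.

M5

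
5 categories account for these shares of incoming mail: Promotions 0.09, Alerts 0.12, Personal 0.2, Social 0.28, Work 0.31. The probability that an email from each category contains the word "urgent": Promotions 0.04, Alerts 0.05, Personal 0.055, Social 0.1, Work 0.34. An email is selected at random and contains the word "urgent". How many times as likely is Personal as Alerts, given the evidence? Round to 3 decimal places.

1.833

By Bayes' rule, posterior ∝ prior × likelihood:
  Promotions: 0.09 × 0.04 = 0.0036
  Alerts: 0.12 × 0.05 = 0.006
  Personal: 0.2 × 0.055 = 0.011
  Social: 0.28 × 0.1 = 0.028
  Work: 0.31 × 0.34 = 0.1054
Sum = 0.154.
The ratio is 0.011 / 0.006 (the normalizer cancels) = 1.833.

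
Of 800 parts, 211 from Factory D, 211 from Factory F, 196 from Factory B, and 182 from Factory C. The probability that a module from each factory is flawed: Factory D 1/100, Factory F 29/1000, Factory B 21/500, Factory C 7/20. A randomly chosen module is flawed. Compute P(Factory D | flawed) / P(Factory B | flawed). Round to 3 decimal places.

0.256

By Bayes' rule, posterior ∝ prior × likelihood:
  Factory D: 0.26375 × 0.01 = 0.0026375
  Factory F: 0.26375 × 0.029 = 0.00764875
  Factory B: 0.245 × 0.042 = 0.01029
  Factory C: 0.2275 × 0.35 = 0.079625
Normalizing constant = 0.10020125.
The ratio is 0.0026375 / 0.01029 (the normalizer cancels) = 0.256.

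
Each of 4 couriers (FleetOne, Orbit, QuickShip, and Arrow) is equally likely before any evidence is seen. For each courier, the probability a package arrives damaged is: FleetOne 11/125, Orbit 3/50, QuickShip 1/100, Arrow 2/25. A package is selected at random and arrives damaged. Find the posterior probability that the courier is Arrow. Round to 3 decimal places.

0.336

Since the prior is uniform, the posterior is proportional to the likelihood:
  FleetOne: 0.088
  Orbit: 0.06
  QuickShip: 0.01
  Arrow: 0.08
Sum = 0.238.
P(Arrow | evidence) = 0.08 / 0.238 ≈ 0.336.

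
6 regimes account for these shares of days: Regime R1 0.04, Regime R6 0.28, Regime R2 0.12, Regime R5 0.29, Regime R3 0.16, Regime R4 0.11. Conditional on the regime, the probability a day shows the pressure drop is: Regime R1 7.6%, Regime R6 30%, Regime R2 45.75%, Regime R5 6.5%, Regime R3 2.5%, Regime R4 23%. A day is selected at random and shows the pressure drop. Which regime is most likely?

By Bayes' rule, posterior ∝ prior × likelihood:
  Regime R1: 0.04 × 0.076 = 0.00304
  Regime R6: 0.28 × 0.3 = 0.084
  Regime R2: 0.12 × 0.4575 = 0.0549
  Regime R5: 0.29 × 0.065 = 0.01885
  Regime R3: 0.16 × 0.025 = 0.004
  Regime R4: 0.11 × 0.23 = 0.0253
Normalizing constant = 0.19009.
Largest term belongs to Regime R6, so Regime R6 is most probable.

Regime R6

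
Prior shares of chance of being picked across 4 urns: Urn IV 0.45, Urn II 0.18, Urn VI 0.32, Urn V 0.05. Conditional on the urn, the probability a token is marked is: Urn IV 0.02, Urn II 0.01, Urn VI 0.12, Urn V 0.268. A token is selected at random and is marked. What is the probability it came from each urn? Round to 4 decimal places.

Urn IV 0.1438, Urn II 0.0288, Urn VI 0.6134, Urn V 0.2141

Unnormalized posteriors (prior × likelihood):
  Urn IV: 0.45 × 0.02 = 0.009
  Urn II: 0.18 × 0.01 = 0.0018
  Urn VI: 0.32 × 0.12 = 0.0384
  Urn V: 0.05 × 0.268 = 0.0134
Sum = 0.0626.
P(Urn IV | marked) = 0.009/0.0626 ≈ 0.1438
P(Urn II | marked) = 0.0018/0.0626 ≈ 0.0288
P(Urn VI | marked) = 0.0384/0.0626 ≈ 0.6134
P(Urn V | marked) = 0.0134/0.0626 ≈ 0.2141
(Check: 0.1438+0.0288+0.6134+0.2141 = 1.0001.)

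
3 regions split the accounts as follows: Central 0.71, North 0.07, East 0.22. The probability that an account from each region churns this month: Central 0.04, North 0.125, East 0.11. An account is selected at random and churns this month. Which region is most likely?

Central

Compute prior × likelihood for every hypothesis:
  Central: 0.71 × 0.04 = 0.0284
  North: 0.07 × 0.125 = 0.00875
  East: 0.22 × 0.11 = 0.0242
Normalizing constant = 0.06135.
Largest term belongs to Central, so Central is most probable.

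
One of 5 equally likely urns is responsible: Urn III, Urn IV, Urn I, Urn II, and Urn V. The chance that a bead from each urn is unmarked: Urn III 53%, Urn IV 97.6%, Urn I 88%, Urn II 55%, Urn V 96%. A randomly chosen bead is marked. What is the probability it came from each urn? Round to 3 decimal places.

Taking complements, P(marked | each) = Urn III 0.47, Urn IV 0.024, Urn I 0.12, Urn II 0.45, Urn V 0.04.
Since the prior is uniform, the posterior is proportional to the likelihood:
  Urn III: 0.47
  Urn IV: 0.024
  Urn I: 0.12
  Urn II: 0.45
  Urn V: 0.04
Sum = 1.104.
P(Urn III | marked) = 0.47/1.104 ≈ 0.426
P(Urn IV | marked) = 0.024/1.104 ≈ 0.022
P(Urn I | marked) = 0.12/1.104 ≈ 0.109
P(Urn II | marked) = 0.45/1.104 ≈ 0.408
P(Urn V | marked) = 0.04/1.104 ≈ 0.036

Urn III 0.426, Urn IV 0.022, Urn I 0.109, Urn II 0.408, Urn V 0.036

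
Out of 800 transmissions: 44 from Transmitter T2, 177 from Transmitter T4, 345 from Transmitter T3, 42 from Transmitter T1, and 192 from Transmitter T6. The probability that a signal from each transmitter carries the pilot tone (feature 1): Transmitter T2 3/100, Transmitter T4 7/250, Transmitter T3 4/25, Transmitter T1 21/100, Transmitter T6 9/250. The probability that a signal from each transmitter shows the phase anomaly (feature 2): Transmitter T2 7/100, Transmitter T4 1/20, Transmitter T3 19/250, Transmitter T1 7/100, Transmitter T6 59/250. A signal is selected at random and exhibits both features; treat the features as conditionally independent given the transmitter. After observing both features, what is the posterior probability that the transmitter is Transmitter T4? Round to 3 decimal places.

0.037

By Bayes' rule, posterior ∝ prior × likelihood:
  Transmitter T2: 0.055 × 0.03 × 0.07 = 0.0001155
  Transmitter T4: 0.22125 × 0.028 × 0.05 = 0.00030975
  Transmitter T3: 0.43125 × 0.16 × 0.076 = 0.005244
  Transmitter T1: 0.0525 × 0.21 × 0.07 = 0.00077175
  Transmitter T6: 0.24 × 0.036 × 0.236 = 0.00203904
Total = 0.00848004.
P(Transmitter T4 | evidence) = 0.00030975 / 0.00848004 ≈ 0.037.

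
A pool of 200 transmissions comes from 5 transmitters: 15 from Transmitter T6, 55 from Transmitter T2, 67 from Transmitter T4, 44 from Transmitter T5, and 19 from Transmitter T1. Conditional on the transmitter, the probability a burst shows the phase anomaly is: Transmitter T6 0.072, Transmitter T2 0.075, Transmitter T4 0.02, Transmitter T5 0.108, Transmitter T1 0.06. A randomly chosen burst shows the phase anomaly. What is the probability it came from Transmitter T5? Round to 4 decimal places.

0.3821

Prior × likelihood for each hypothesis:
  Transmitter T6: 0.075 × 0.072 = 0.0054
  Transmitter T2: 0.275 × 0.075 = 0.020625
  Transmitter T4: 0.335 × 0.02 = 0.0067
  Transmitter T5: 0.22 × 0.108 = 0.02376
  Transmitter T1: 0.095 × 0.06 = 0.0057
Normalizing constant = 0.062185.
P(Transmitter T5 | evidence) = 0.02376 / 0.062185 ≈ 0.3821.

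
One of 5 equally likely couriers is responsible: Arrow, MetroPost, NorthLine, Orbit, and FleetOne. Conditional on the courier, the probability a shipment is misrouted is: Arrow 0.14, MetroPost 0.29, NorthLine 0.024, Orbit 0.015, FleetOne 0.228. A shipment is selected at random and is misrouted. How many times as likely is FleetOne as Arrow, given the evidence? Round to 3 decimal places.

With a uniform prior (1/5 each), posterior ∝ likelihood:
  Arrow: 0.14
  MetroPost: 0.29
  NorthLine: 0.024
  Orbit: 0.015
  FleetOne: 0.228
Normalizing constant = 0.697.
The ratio is 0.228 / 0.14 (the normalizer cancels) = 1.629.

1.629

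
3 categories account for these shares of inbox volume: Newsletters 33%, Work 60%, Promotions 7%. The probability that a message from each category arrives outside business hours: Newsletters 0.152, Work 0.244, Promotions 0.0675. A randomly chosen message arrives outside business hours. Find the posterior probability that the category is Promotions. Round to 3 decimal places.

By Bayes' rule, posterior ∝ prior × likelihood:
  Newsletters: 0.33 × 0.152 = 0.05016
  Work: 0.6 × 0.244 = 0.1464
  Promotions: 0.07 × 0.0675 = 0.004725
Normalizing constant = 0.201285.
P(Promotions | evidence) = 0.004725 / 0.201285 ≈ 0.023.

0.023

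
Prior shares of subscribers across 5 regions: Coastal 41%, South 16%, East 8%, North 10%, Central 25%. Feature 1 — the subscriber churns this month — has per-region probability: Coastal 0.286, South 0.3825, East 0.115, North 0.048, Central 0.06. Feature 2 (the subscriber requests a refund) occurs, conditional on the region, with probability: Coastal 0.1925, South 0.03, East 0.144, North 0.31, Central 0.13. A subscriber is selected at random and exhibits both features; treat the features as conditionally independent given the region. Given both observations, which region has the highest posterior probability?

Coastal

Prior × likelihood for each hypothesis:
  Coastal: 0.41 × 0.286 × 0.1925 = 0.02257255
  South: 0.16 × 0.3825 × 0.03 = 0.001836
  East: 0.08 × 0.115 × 0.144 = 0.0013248
  North: 0.1 × 0.048 × 0.31 = 0.001488
  Central: 0.25 × 0.06 × 0.13 = 0.00195
Sum = 0.02917135.
Largest term belongs to Coastal, so Coastal is most probable.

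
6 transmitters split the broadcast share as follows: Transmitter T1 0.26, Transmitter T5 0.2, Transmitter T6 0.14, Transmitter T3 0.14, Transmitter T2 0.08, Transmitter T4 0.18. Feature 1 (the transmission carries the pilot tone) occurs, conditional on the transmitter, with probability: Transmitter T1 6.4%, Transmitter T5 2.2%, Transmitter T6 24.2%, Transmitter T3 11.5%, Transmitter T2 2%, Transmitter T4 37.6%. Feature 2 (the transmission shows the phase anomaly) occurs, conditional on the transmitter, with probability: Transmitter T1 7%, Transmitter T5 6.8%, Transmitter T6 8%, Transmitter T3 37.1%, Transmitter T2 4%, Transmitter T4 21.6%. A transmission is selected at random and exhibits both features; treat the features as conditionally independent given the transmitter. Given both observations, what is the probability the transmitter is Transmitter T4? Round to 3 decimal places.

0.589

Unnormalized posteriors (prior × likelihood):
  Transmitter T1: 0.26 × 0.064 × 0.07 = 0.0011648
  Transmitter T5: 0.2 × 0.022 × 0.068 = 0.0002992
  Transmitter T6: 0.14 × 0.242 × 0.08 = 0.0027104
  Transmitter T3: 0.14 × 0.115 × 0.371 = 0.0059731
  Transmitter T2: 0.08 × 0.02 × 0.04 = 0.000064
  Transmitter T4: 0.18 × 0.376 × 0.216 = 0.01461888
Sum = 0.02483038.
P(Transmitter T4 | evidence) = 0.01461888 / 0.02483038 ≈ 0.589.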